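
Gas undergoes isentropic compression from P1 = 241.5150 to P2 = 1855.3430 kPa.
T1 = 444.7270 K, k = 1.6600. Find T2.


(k-1)/k = 0.3976
(P2/P1)^exp = 2.2494
T2 = 444.7270 * 2.2494 = 1000.3497 K

1000.3497 K


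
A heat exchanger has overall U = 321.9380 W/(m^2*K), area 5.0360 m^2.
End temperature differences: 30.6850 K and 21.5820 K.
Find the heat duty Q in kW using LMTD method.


LMTD = 25.8671 K
Q = 321.9380 * 5.0360 * 25.8671 = 41937.7947 W = 41.9378 kW

41.9378 kW


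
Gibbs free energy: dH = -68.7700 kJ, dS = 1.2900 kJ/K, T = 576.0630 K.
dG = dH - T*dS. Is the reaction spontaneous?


T*dS = 576.0630 * 1.2900 = 743.1213 kJ
dG = -68.7700 - 743.1213 = -811.8913 kJ (spontaneous)

dG = -811.8913 kJ, spontaneous


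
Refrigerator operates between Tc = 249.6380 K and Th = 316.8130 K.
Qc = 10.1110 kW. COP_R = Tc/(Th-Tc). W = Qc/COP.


COP = 249.6380 / 67.1750 = 3.7162
W = 10.1110 / 3.7162 = 2.7208 kW

COP = 3.7162, W = 2.7208 kW


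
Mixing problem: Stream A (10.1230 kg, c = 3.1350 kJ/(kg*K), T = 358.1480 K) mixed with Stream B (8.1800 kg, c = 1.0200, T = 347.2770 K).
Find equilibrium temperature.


num = 14263.5838
den = 40.0792
Tf = 355.8849 K

355.8849 K


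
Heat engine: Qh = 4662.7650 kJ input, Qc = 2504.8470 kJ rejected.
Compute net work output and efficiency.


W = 4662.7650 - 2504.8470 = 2157.9180 kJ
eta = 2157.9180 / 4662.7650 = 0.4628 = 46.2798%

W = 2157.9180 kJ, eta = 46.2798%


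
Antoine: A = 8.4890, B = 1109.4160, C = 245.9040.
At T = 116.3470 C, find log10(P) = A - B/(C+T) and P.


C+T = 362.2510
B/(C+T) = 3.0626
log10(P) = 8.4890 - 3.0626 = 5.4264
P = 10^5.4264 = 266955.2130 mmHg

266955.2130 mmHg


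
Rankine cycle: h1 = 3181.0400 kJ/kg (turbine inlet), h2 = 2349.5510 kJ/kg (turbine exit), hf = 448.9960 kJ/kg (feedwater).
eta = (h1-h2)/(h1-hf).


W = 831.4890 kJ/kg
Q_in = 2732.0440 kJ/kg
eta = 0.3043 = 30.4347%

eta = 30.4347%


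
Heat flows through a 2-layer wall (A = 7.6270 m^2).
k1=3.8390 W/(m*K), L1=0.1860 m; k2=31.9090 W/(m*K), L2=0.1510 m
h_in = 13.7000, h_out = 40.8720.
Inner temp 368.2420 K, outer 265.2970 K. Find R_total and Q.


R_conv_in = 1/(13.7000*7.6270) = 0.0096
R_1 = 0.1860/(3.8390*7.6270) = 0.0064
R_2 = 0.1510/(31.9090*7.6270) = 0.0006
R_conv_out = 1/(40.8720*7.6270) = 0.0032
R_total = 0.0198 K/W
Q = 102.9450 / 0.0198 = 5212.1143 W

R_total = 0.0198 K/W, Q = 5212.1143 W


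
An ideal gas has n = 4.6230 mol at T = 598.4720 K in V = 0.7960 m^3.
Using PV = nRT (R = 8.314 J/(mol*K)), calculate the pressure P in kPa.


P = nRT/V = 4.6230 * 8.314 * 598.4720 / 0.7960
= 23002.6436 / 0.7960 = 28897.7934 Pa = 28.8978 kPa

28.8978 kPa


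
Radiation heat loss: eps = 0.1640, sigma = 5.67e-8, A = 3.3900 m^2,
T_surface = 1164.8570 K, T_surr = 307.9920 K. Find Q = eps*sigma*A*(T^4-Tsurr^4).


T^4 = 1.8412e+12
Tsurr^4 = 8.9982e+09
Q = 0.1640 * 5.67e-8 * 3.3900 * 1.8322e+12 = 57754.9667 W

57754.9667 W


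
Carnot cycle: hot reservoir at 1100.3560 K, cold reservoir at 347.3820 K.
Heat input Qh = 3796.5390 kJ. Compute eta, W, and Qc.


eta = 1 - 347.3820/1100.3560 = 0.6843
W = 0.6843 * 3796.5390 = 2597.9730 kJ
Qc = 3796.5390 - 2597.9730 = 1198.5660 kJ

eta = 68.4300%, W = 2597.9730 kJ, Qc = 1198.5660 kJ


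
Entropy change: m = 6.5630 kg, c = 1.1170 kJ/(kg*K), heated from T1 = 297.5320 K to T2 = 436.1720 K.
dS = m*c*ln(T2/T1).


T2/T1 = 1.4660
ln(T2/T1) = 0.3825
dS = 6.5630 * 1.1170 * 0.3825 = 2.8042 kJ/K

2.8042 kJ/K


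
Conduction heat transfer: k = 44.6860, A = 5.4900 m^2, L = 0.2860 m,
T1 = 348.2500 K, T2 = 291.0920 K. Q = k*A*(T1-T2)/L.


dT = 57.1580 K
Q = 44.6860 * 5.4900 * 57.1580 / 0.2860 = 49029.2011 W

49029.2011 W


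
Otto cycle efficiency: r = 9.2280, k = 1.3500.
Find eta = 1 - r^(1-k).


r^(k-1) = 2.1766
eta = 1 - 1/2.1766 = 0.5406 = 54.0577%

54.0577%


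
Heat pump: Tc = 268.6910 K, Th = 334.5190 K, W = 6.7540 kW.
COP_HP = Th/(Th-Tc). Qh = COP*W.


COP = 334.5190 / 65.8280 = 5.0817
Qh = 5.0817 * 6.7540 = 34.3219 kW

COP = 5.0817, Qh = 34.3219 kW


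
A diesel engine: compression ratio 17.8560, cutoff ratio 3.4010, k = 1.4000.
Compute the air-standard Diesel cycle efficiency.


r^(k-1) = 3.1675
rc^k = 5.5494
eta = 0.5727 = 57.2709%

57.2709%


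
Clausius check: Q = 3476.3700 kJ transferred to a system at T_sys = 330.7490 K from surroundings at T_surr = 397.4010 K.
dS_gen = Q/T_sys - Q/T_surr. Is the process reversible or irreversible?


dS_sys = 3476.3700/330.7490 = 10.5106 kJ/K
dS_surr = -3476.3700/397.4010 = -8.7478 kJ/K
dS_gen = 10.5106 - 8.7478 = 1.7628 kJ/K (irreversible)

dS_gen = 1.7628 kJ/K, irreversible


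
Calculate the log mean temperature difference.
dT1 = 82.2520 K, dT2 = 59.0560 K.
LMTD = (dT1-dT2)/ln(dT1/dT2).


dT1/dT2 = 1.3928
ln(dT1/dT2) = 0.3313
LMTD = 23.1960 / 0.3313 = 70.0148 K

70.0148 K


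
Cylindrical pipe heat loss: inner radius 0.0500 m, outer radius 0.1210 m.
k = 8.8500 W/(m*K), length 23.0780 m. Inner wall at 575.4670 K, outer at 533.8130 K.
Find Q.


dT = 41.6540 K
ln(ro/ri) = 0.8838
Q = 2*pi*8.8500*23.0780*41.6540 / 0.8838 = 60483.9261 W

60483.9261 W


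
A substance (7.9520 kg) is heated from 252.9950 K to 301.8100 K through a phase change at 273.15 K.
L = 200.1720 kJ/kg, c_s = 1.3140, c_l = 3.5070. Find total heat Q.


Q1 (sensible, solid) = 7.9520 * 1.3140 * 20.1550 = 210.5981 kJ
Q2 (latent) = 7.9520 * 200.1720 = 1591.7677 kJ
Q3 (sensible, liquid) = 7.9520 * 3.5070 * 28.6600 = 799.2605 kJ
Q_total = 2601.6263 kJ

2601.6263 kJ


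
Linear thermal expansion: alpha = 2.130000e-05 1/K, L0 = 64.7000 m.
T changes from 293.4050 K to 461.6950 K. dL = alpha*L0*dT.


dT = 168.2900 K
dL = 2.130000e-05 * 64.7000 * 168.2900 = 0.231922 m
L_final = 64.931922 m

dL = 0.231922 m


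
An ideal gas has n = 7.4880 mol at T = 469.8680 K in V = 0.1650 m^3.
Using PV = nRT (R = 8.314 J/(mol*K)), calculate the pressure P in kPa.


P = nRT/V = 7.4880 * 8.314 * 469.8680 / 0.1650
= 29251.7413 / 0.1650 = 177283.2809 Pa = 177.2833 kPa

177.2833 kPa


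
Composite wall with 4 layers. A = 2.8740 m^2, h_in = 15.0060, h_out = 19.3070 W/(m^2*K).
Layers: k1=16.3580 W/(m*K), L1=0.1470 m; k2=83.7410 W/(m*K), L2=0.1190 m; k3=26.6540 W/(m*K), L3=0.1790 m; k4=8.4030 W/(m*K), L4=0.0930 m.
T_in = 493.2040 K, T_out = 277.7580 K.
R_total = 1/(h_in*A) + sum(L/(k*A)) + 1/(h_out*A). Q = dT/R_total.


R_conv_in = 1/(15.0060*2.8740) = 0.0232
R_1 = 0.1470/(16.3580*2.8740) = 0.0031
R_2 = 0.1190/(83.7410*2.8740) = 0.0005
R_3 = 0.1790/(26.6540*2.8740) = 0.0023
R_4 = 0.0930/(8.4030*2.8740) = 0.0039
R_conv_out = 1/(19.3070*2.8740) = 0.0180
R_total = 0.0510 K/W
Q = 215.4460 / 0.0510 = 4222.9522 W

R_total = 0.0510 K/W, Q = 4222.9522 W


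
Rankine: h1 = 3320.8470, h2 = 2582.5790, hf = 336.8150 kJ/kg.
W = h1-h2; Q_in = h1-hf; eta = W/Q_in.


W = 738.2680 kJ/kg
Q_in = 2984.0320 kJ/kg
eta = 0.2474 = 24.7406%

eta = 24.7406%


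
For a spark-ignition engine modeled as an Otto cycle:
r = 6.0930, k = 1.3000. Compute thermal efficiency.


r^(k-1) = 1.7197
eta = 1 - 1/1.7197 = 0.4185 = 41.8499%

41.8499%


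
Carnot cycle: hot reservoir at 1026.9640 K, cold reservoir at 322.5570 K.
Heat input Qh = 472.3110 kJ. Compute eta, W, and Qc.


eta = 1 - 322.5570/1026.9640 = 0.6859
W = 0.6859 * 472.3110 = 323.9638 kJ
Qc = 472.3110 - 323.9638 = 148.3472 kJ

eta = 68.5912%, W = 323.9638 kJ, Qc = 148.3472 kJ


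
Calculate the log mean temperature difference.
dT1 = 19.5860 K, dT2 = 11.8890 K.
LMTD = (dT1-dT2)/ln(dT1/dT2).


dT1/dT2 = 1.6474
ln(dT1/dT2) = 0.4992
LMTD = 7.6970 / 0.4992 = 15.4186 K

15.4186 K


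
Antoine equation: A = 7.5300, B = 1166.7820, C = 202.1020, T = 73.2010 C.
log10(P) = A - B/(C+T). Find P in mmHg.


C+T = 275.3030
B/(C+T) = 4.2382
log10(P) = 7.5300 - 4.2382 = 3.2918
P = 10^3.2918 = 1958.0603 mmHg

1958.0603 mmHg


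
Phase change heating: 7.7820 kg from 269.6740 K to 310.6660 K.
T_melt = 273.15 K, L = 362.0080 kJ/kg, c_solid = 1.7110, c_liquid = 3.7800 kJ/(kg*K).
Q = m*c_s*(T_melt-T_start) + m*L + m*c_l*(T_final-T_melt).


Q1 (sensible, solid) = 7.7820 * 1.7110 * 3.4760 = 46.2829 kJ
Q2 (latent) = 7.7820 * 362.0080 = 2817.1463 kJ
Q3 (sensible, liquid) = 7.7820 * 3.7800 * 37.5160 = 1103.5692 kJ
Q_total = 3966.9984 kJ

3966.9984 kJ


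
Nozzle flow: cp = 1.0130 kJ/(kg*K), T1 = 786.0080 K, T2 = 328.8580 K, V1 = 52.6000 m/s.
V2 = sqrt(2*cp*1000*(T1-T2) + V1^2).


dT = 457.1500 K
2*cp*1000*dT = 926185.9000
V1^2 = 2766.7600
V2 = sqrt(928952.6600) = 963.8219 m/s

963.8219 m/s


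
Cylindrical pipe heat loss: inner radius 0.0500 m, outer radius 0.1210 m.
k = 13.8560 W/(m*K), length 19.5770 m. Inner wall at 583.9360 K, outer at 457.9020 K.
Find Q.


dT = 126.0340 K
ln(ro/ri) = 0.8838
Q = 2*pi*13.8560*19.5770*126.0340 / 0.8838 = 243060.0357 W

243060.0357 W


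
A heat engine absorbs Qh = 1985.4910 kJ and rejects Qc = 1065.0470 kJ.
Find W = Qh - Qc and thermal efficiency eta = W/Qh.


W = 1985.4910 - 1065.0470 = 920.4440 kJ
eta = 920.4440 / 1985.4910 = 0.4636 = 46.3585%

W = 920.4440 kJ, eta = 46.3585%


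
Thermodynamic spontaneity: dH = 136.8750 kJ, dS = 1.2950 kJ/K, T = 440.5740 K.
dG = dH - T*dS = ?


T*dS = 440.5740 * 1.2950 = 570.5433 kJ
dG = 136.8750 - 570.5433 = -433.6683 kJ (spontaneous)

dG = -433.6683 kJ, spontaneous


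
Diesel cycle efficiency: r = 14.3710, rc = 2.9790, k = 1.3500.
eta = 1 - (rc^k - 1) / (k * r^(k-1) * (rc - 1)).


r^(k-1) = 2.5417
rc^k = 4.3651
eta = 0.5044 = 50.4437%

50.4437%


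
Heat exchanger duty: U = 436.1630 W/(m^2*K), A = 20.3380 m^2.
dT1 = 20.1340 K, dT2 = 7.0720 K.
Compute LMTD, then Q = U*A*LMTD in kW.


LMTD = 12.4844 K
Q = 436.1630 * 20.3380 * 12.4844 = 110745.0646 W = 110.7451 kW

110.7451 kW


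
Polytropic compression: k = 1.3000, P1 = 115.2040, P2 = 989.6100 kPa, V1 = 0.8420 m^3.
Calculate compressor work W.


(k-1)/k = 0.2308
(P2/P1)^exp = 1.6426
W = 4.3333 * 115.2040 * 0.8420 * (1.6426 - 1) = 270.1204 kJ

270.1204 kJ


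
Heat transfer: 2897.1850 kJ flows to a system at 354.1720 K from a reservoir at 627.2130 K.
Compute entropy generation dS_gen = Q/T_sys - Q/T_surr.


dS_sys = 2897.1850/354.1720 = 8.1802 kJ/K
dS_surr = -2897.1850/627.2130 = -4.6191 kJ/K
dS_gen = 8.1802 - 4.6191 = 3.5610 kJ/K (irreversible)

dS_gen = 3.5610 kJ/K, irreversible


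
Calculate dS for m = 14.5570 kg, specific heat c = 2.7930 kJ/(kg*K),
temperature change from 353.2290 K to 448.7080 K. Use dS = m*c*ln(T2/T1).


T2/T1 = 1.2703
ln(T2/T1) = 0.2393
dS = 14.5570 * 2.7930 * 0.2393 = 9.7276 kJ/K

9.7276 kJ/K


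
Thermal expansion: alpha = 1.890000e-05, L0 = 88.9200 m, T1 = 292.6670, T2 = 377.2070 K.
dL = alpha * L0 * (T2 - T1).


dT = 84.5400 K
dL = 1.890000e-05 * 88.9200 * 84.5400 = 0.142077 m
L_final = 89.062077 m

dL = 0.142077 m


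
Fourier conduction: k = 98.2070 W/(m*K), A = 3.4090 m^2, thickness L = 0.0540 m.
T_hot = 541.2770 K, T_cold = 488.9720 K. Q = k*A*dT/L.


dT = 52.3050 K
Q = 98.2070 * 3.4090 * 52.3050 / 0.0540 = 324279.0502 W

324279.0502 W


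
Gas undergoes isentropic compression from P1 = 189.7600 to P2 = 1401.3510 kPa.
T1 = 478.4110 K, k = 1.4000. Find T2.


(k-1)/k = 0.2857
(P2/P1)^exp = 1.7705
T2 = 478.4110 * 1.7705 = 847.0303 K

847.0303 K


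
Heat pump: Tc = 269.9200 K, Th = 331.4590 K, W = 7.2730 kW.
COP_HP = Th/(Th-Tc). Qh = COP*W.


COP = 331.4590 / 61.5390 = 5.3862
Qh = 5.3862 * 7.2730 = 39.1736 kW

COP = 5.3862, Qh = 39.1736 kW


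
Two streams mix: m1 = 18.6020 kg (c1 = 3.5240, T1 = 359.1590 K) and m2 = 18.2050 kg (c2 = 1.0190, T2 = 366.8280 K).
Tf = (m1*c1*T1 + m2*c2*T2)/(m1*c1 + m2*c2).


num = 30349.0985
den = 84.1043
Tf = 360.8506 K

360.8506 K


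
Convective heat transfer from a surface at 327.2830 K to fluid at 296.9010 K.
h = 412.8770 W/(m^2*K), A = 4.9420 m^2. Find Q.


dT = 30.3820 K
Q = 412.8770 * 4.9420 * 30.3820 = 61992.5914 W

61992.5914 W


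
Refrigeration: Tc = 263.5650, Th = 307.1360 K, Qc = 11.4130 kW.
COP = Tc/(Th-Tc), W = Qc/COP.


COP = 263.5650 / 43.5710 = 6.0491
W = 11.4130 / 6.0491 = 1.8867 kW

COP = 6.0491, W = 1.8867 kW


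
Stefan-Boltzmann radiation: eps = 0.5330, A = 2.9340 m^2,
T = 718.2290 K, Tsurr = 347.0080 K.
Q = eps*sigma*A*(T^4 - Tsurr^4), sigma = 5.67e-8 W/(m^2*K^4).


T^4 = 2.6610e+11
Tsurr^4 = 1.4500e+10
Q = 0.5330 * 5.67e-8 * 2.9340 * 2.5160e+11 = 22309.4499 W

22309.4499 W


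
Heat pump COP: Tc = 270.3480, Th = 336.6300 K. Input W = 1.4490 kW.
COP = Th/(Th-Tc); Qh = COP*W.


COP = 336.6300 / 66.2820 = 5.0788
Qh = 5.0788 * 1.4490 = 7.3591 kW

COP = 5.0788, Qh = 7.3591 kW


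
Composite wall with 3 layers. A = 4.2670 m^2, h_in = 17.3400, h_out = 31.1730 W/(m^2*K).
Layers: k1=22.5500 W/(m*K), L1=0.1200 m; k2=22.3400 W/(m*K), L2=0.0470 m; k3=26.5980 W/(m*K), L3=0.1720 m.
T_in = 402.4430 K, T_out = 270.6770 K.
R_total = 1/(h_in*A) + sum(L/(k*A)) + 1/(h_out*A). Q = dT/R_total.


R_conv_in = 1/(17.3400*4.2670) = 0.0135
R_1 = 0.1200/(22.5500*4.2670) = 0.0012
R_2 = 0.0470/(22.3400*4.2670) = 0.0005
R_3 = 0.1720/(26.5980*4.2670) = 0.0015
R_conv_out = 1/(31.1730*4.2670) = 0.0075
R_total = 0.0243 K/W
Q = 131.7660 / 0.0243 = 5424.9240 W

R_total = 0.0243 K/W, Q = 5424.9240 W


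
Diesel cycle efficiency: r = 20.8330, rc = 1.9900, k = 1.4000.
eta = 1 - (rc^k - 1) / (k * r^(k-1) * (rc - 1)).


r^(k-1) = 3.3690
rc^k = 2.6206
eta = 0.6529 = 65.2942%

65.2942%


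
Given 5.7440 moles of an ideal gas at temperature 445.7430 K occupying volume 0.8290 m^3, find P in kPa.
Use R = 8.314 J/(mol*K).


P = nRT/V = 5.7440 * 8.314 * 445.7430 / 0.8290
= 21286.7315 / 0.8290 = 25677.6014 Pa = 25.6776 kPa

25.6776 kPa


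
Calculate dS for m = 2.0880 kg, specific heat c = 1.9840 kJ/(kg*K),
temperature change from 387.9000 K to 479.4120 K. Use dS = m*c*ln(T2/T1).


T2/T1 = 1.2359
ln(T2/T1) = 0.2118
dS = 2.0880 * 1.9840 * 0.2118 = 0.8775 kJ/K

0.8775 kJ/K


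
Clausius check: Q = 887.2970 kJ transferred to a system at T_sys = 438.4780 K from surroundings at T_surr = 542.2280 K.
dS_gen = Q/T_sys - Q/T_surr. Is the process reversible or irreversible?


dS_sys = 887.2970/438.4780 = 2.0236 kJ/K
dS_surr = -887.2970/542.2280 = -1.6364 kJ/K
dS_gen = 2.0236 - 1.6364 = 0.3872 kJ/K (irreversible)

dS_gen = 0.3872 kJ/K, irreversible


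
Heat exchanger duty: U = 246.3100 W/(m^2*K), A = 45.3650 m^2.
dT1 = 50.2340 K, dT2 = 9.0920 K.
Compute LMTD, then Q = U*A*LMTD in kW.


LMTD = 24.0695 K
Q = 246.3100 * 45.3650 * 24.0695 = 268949.5256 W = 268.9495 kW

268.9495 kW


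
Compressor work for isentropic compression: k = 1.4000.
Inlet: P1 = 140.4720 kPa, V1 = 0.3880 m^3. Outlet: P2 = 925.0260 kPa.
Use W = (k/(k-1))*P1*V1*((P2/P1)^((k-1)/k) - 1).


(k-1)/k = 0.2857
(P2/P1)^exp = 1.7135
W = 3.5000 * 140.4720 * 0.3880 * (1.7135 - 1) = 136.1015 kJ

136.1015 kJ


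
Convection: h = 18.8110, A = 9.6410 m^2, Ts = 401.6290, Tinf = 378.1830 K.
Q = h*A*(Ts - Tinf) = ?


dT = 23.4460 K
Q = 18.8110 * 9.6410 * 23.4460 = 4252.0927 W

4252.0927 W


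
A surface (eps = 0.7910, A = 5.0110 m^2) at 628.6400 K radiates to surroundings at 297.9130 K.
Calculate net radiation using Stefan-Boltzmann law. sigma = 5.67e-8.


T^4 = 1.5617e+11
Tsurr^4 = 7.8769e+09
Q = 0.7910 * 5.67e-8 * 5.0110 * 1.4830e+11 = 33328.4984 W

33328.4984 W


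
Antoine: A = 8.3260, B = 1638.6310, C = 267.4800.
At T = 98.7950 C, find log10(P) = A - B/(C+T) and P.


C+T = 366.2750
B/(C+T) = 4.4738
log10(P) = 8.3260 - 4.4738 = 3.8522
P = 10^3.8522 = 7115.8627 mmHg

7115.8627 mmHg


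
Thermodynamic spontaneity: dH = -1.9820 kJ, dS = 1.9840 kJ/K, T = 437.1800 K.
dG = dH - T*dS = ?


T*dS = 437.1800 * 1.9840 = 867.3651 kJ
dG = -1.9820 - 867.3651 = -869.3471 kJ (spontaneous)

dG = -869.3471 kJ, spontaneous


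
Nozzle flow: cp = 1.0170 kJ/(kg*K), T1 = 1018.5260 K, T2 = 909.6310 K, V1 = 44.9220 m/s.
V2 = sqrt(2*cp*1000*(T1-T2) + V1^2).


dT = 108.8950 K
2*cp*1000*dT = 221492.4300
V1^2 = 2017.9861
V2 = sqrt(223510.4161) = 472.7689 m/s

472.7689 m/s


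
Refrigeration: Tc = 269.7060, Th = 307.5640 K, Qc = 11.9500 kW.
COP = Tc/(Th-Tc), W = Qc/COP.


COP = 269.7060 / 37.8580 = 7.1241
W = 11.9500 / 7.1241 = 1.6774 kW

COP = 7.1241, W = 1.6774 kW


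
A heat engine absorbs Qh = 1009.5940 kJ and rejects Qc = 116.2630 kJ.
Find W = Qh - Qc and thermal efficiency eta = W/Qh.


W = 1009.5940 - 116.2630 = 893.3310 kJ
eta = 893.3310 / 1009.5940 = 0.8848 = 88.4842%

W = 893.3310 kJ, eta = 88.4842%


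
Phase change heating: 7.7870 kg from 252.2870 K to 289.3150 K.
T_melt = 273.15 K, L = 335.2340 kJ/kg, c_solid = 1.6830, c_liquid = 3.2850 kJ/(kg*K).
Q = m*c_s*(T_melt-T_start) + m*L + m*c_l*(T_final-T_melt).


Q1 (sensible, solid) = 7.7870 * 1.6830 * 20.8630 = 273.4205 kJ
Q2 (latent) = 7.7870 * 335.2340 = 2610.4672 kJ
Q3 (sensible, liquid) = 7.7870 * 3.2850 * 16.1650 = 413.5055 kJ
Q_total = 3297.3931 kJ

3297.3931 kJ


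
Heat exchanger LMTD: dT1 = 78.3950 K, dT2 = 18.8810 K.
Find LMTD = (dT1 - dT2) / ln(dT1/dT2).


dT1/dT2 = 4.1521
ln(dT1/dT2) = 1.4236
LMTD = 59.5140 / 1.4236 = 41.8052 K

41.8052 K


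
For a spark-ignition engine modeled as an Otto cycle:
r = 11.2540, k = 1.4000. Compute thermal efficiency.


r^(k-1) = 2.6334
eta = 1 - 1/2.6334 = 0.6203 = 62.0268%

62.0268%


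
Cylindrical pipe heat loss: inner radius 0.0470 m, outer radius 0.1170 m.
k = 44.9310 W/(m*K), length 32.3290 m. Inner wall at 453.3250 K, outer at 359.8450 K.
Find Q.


dT = 93.4800 K
ln(ro/ri) = 0.9120
Q = 2*pi*44.9310*32.3290*93.4800 / 0.9120 = 935469.3223 W

935469.3223 W


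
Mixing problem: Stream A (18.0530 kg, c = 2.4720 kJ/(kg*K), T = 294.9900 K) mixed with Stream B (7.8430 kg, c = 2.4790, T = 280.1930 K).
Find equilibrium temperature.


num = 18612.2591
den = 64.0698
Tf = 290.4997 K

290.4997 K


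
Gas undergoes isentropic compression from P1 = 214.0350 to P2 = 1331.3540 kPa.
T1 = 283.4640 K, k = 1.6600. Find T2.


(k-1)/k = 0.3976
(P2/P1)^exp = 2.0683
T2 = 283.4640 * 2.0683 = 586.2848 K

586.2848 K


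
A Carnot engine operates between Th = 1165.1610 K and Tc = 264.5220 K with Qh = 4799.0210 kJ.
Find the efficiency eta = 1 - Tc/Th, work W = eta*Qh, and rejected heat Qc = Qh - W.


eta = 1 - 264.5220/1165.1610 = 0.7730
W = 0.7730 * 4799.0210 = 3709.5178 kJ
Qc = 4799.0210 - 3709.5178 = 1089.5032 kJ

eta = 77.2974%, W = 3709.5178 kJ, Qc = 1089.5032 kJ


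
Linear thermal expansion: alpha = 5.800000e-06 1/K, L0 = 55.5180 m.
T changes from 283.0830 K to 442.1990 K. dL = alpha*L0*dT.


dT = 159.1160 K
dL = 5.800000e-06 * 55.5180 * 159.1160 = 0.051236 m
L_final = 55.569236 m

dL = 0.051236 m


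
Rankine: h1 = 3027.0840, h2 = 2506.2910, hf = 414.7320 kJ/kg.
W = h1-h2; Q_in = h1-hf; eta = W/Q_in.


W = 520.7930 kJ/kg
Q_in = 2612.3520 kJ/kg
eta = 0.1994 = 19.9358%

eta = 19.9358%


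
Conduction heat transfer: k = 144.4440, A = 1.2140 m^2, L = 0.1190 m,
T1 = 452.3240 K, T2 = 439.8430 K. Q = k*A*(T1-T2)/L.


dT = 12.4810 K
Q = 144.4440 * 1.2140 * 12.4810 / 0.1190 = 18391.6467 W

18391.6467 W


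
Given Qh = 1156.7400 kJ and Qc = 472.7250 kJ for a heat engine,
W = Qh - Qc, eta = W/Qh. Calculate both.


W = 1156.7400 - 472.7250 = 684.0150 kJ
eta = 684.0150 / 1156.7400 = 0.5913 = 59.1330%

W = 684.0150 kJ, eta = 59.1330%


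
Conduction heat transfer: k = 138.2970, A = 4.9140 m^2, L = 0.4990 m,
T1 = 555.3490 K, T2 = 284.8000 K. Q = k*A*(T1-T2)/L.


dT = 270.5490 K
Q = 138.2970 * 4.9140 * 270.5490 / 0.4990 = 368462.5037 W

368462.5037 W


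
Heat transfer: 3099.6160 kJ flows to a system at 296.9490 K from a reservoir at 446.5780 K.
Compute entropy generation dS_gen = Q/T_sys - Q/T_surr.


dS_sys = 3099.6160/296.9490 = 10.4382 kJ/K
dS_surr = -3099.6160/446.5780 = -6.9408 kJ/K
dS_gen = 10.4382 - 6.9408 = 3.4974 kJ/K (irreversible)

dS_gen = 3.4974 kJ/K, irreversible


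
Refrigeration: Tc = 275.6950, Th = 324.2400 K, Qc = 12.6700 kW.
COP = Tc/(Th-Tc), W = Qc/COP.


COP = 275.6950 / 48.5450 = 5.6792
W = 12.6700 / 5.6792 = 2.2310 kW

COP = 5.6792, W = 2.2310 kW


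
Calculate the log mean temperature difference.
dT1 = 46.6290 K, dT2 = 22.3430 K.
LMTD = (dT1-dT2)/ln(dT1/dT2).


dT1/dT2 = 2.0870
ln(dT1/dT2) = 0.7357
LMTD = 24.2860 / 0.7357 = 33.0103 K

33.0103 K


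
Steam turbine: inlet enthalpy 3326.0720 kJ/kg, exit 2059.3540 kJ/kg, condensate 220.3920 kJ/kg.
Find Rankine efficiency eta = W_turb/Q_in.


W = 1266.7180 kJ/kg
Q_in = 3105.6800 kJ/kg
eta = 0.4079 = 40.7871%

eta = 40.7871%


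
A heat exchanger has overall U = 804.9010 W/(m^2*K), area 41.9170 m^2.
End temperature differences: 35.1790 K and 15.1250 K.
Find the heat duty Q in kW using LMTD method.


LMTD = 23.7578 K
Q = 804.9010 * 41.9170 * 23.7578 = 801566.5963 W = 801.5666 kW

801.5666 kW


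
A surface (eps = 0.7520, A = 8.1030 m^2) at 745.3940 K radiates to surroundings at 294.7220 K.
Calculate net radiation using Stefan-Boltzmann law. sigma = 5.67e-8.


T^4 = 3.0870e+11
Tsurr^4 = 7.5448e+09
Q = 0.7520 * 5.67e-8 * 8.1030 * 3.0116e+11 = 104050.4966 W

104050.4966 W


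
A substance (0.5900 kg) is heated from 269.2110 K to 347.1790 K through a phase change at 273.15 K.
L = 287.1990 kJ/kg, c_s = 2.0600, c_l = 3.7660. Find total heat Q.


Q1 (sensible, solid) = 0.5900 * 2.0600 * 3.9390 = 4.7875 kJ
Q2 (latent) = 0.5900 * 287.1990 = 169.4474 kJ
Q3 (sensible, liquid) = 0.5900 * 3.7660 * 74.0290 = 164.4880 kJ
Q_total = 338.7229 kJ

338.7229 kJ


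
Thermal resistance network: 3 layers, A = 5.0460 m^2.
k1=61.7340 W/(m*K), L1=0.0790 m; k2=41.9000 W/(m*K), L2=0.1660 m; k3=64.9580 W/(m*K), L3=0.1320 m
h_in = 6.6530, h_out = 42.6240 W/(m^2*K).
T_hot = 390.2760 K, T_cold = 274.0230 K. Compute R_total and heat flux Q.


R_conv_in = 1/(6.6530*5.0460) = 0.0298
R_1 = 0.0790/(61.7340*5.0460) = 0.0003
R_2 = 0.1660/(41.9000*5.0460) = 0.0008
R_3 = 0.1320/(64.9580*5.0460) = 0.0004
R_conv_out = 1/(42.6240*5.0460) = 0.0046
R_total = 0.0359 K/W
Q = 116.2530 / 0.0359 = 3240.1899 W

R_total = 0.0359 K/W, Q = 3240.1899 W


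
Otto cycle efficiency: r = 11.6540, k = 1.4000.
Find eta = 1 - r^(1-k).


r^(k-1) = 2.6705
eta = 1 - 1/2.6705 = 0.6255 = 62.5536%

62.5536%


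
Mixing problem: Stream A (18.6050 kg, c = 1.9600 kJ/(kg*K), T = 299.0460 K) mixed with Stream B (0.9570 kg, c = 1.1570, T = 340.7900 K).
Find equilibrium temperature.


num = 11282.2910
den = 37.5730
Tf = 300.2762 K

300.2762 K


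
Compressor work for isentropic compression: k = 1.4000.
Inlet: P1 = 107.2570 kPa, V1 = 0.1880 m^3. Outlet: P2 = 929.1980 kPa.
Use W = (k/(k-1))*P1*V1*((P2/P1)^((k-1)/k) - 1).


(k-1)/k = 0.2857
(P2/P1)^exp = 1.8531
W = 3.5000 * 107.2570 * 0.1880 * (1.8531 - 1) = 60.2108 kJ

60.2108 kJ


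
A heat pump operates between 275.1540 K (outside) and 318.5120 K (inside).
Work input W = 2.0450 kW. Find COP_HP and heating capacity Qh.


COP = 318.5120 / 43.3580 = 7.3461
Qh = 7.3461 * 2.0450 = 15.0228 kW

COP = 7.3461, Qh = 15.0228 kW


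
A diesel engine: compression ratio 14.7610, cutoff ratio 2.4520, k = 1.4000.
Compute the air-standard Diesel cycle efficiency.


r^(k-1) = 2.9353
rc^k = 3.5102
eta = 0.5793 = 57.9309%

57.9309%


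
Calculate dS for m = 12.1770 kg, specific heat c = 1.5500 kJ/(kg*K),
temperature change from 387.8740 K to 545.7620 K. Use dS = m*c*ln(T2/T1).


T2/T1 = 1.4071
ln(T2/T1) = 0.3415
dS = 12.1770 * 1.5500 * 0.3415 = 6.4456 kJ/K

6.4456 kJ/K


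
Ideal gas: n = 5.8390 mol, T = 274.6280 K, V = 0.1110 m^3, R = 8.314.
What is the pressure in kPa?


P = nRT/V = 5.8390 * 8.314 * 274.6280 / 0.1110
= 13331.9387 / 0.1110 = 120107.5563 Pa = 120.1076 kPa

120.1076 kPa


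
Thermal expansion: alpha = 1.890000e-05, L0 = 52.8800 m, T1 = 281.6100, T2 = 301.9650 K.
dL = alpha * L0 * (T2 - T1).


dT = 20.3550 K
dL = 1.890000e-05 * 52.8800 * 20.3550 = 0.020343 m
L_final = 52.900343 m

dL = 0.020343 m


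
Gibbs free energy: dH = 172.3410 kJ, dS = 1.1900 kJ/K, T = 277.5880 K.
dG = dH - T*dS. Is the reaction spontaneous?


T*dS = 277.5880 * 1.1900 = 330.3297 kJ
dG = 172.3410 - 330.3297 = -157.9887 kJ (spontaneous)

dG = -157.9887 kJ, spontaneous


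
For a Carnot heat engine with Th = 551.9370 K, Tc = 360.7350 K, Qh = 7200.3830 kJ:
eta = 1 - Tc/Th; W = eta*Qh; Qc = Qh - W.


eta = 1 - 360.7350/551.9370 = 0.3464
W = 0.3464 * 7200.3830 = 2494.3565 kJ
Qc = 7200.3830 - 2494.3565 = 4706.0265 kJ

eta = 34.6420%, W = 2494.3565 kJ, Qc = 4706.0265 kJ


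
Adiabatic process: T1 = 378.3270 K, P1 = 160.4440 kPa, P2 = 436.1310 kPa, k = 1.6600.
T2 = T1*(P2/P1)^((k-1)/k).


(k-1)/k = 0.3976
(P2/P1)^exp = 1.4882
T2 = 378.3270 * 1.4882 = 563.0387 K

563.0387 K


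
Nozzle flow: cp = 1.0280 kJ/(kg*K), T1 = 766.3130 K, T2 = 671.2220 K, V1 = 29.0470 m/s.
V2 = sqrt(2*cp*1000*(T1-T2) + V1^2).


dT = 95.0910 K
2*cp*1000*dT = 195507.0960
V1^2 = 843.7282
V2 = sqrt(196350.8242) = 443.1149 m/s

443.1149 m/s


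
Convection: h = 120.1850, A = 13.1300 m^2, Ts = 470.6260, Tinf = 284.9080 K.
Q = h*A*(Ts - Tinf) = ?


dT = 185.7180 K
Q = 120.1850 * 13.1300 * 185.7180 = 293068.3991 W

293068.3991 W


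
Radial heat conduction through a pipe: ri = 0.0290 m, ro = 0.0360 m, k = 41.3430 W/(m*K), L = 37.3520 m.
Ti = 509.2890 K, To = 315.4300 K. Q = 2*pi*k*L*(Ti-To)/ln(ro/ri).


dT = 193.8590 K
ln(ro/ri) = 0.2162
Q = 2*pi*41.3430*37.3520*193.8590 / 0.2162 = 8699205.2609 W

8699205.2609 W


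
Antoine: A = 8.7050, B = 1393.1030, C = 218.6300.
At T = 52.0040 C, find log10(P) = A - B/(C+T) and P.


C+T = 270.6340
B/(C+T) = 5.1476
log10(P) = 8.7050 - 5.1476 = 3.5574
P = 10^3.5574 = 3609.4953 mmHg

3609.4953 mmHg


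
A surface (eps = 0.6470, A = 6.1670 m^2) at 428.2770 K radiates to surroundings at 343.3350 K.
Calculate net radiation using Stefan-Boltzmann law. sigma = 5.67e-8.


T^4 = 3.3643e+10
Tsurr^4 = 1.3895e+10
Q = 0.6470 * 5.67e-8 * 6.1670 * 1.9748e+10 = 4467.6798 W

4467.6798 W


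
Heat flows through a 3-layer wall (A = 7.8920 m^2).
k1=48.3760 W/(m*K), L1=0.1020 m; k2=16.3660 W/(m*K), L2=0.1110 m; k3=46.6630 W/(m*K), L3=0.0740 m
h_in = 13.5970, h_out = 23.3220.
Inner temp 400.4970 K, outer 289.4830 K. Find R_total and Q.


R_conv_in = 1/(13.5970*7.8920) = 0.0093
R_1 = 0.1020/(48.3760*7.8920) = 0.0003
R_2 = 0.1110/(16.3660*7.8920) = 0.0009
R_3 = 0.0740/(46.6630*7.8920) = 0.0002
R_conv_out = 1/(23.3220*7.8920) = 0.0054
R_total = 0.0161 K/W
Q = 111.0140 / 0.0161 = 6904.0233 W

R_total = 0.0161 K/W, Q = 6904.0233 W


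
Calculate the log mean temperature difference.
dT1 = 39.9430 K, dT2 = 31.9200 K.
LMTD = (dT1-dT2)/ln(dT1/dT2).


dT1/dT2 = 1.2513
ln(dT1/dT2) = 0.2242
LMTD = 8.0230 / 0.2242 = 35.7817 K

35.7817 K


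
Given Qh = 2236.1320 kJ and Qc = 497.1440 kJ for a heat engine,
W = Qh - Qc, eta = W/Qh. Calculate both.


W = 2236.1320 - 497.1440 = 1738.9880 kJ
eta = 1738.9880 / 2236.1320 = 0.7777 = 77.7677%

W = 1738.9880 kJ, eta = 77.7677%


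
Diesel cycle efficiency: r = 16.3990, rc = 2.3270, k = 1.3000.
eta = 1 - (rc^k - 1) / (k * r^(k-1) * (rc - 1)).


r^(k-1) = 2.3144
rc^k = 2.9980
eta = 0.4996 = 49.9572%

49.9572%


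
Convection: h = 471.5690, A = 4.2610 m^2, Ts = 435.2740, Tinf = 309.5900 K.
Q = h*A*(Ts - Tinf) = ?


dT = 125.6840 K
Q = 471.5690 * 4.2610 * 125.6840 = 252543.8378 W

252543.8378 W


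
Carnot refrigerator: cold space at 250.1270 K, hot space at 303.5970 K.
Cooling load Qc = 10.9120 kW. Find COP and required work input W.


COP = 250.1270 / 53.4700 = 4.6779
W = 10.9120 / 4.6779 = 2.3327 kW

COP = 4.6779, W = 2.3327 kW


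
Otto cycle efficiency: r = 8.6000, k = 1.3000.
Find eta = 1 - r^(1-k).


r^(k-1) = 1.9070
eta = 1 - 1/1.9070 = 0.4756 = 47.5615%

47.5615%


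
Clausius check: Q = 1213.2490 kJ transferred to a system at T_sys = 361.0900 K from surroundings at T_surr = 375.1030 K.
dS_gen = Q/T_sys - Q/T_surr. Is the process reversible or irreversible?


dS_sys = 1213.2490/361.0900 = 3.3600 kJ/K
dS_surr = -1213.2490/375.1030 = -3.2344 kJ/K
dS_gen = 3.3600 - 3.2344 = 0.1255 kJ/K (irreversible)

dS_gen = 0.1255 kJ/K, irreversible


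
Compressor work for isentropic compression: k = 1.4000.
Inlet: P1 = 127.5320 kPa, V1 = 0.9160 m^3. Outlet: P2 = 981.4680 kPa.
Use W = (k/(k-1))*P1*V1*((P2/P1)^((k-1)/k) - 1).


(k-1)/k = 0.2857
(P2/P1)^exp = 1.7915
W = 3.5000 * 127.5320 * 0.9160 * (1.7915 - 1) = 323.6178 kJ

323.6178 kJ


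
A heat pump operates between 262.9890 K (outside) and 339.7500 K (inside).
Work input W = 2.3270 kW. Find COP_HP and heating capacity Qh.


COP = 339.7500 / 76.7610 = 4.4261
Qh = 4.4261 * 2.3270 = 10.2995 kW

COP = 4.4261, Qh = 10.2995 kW


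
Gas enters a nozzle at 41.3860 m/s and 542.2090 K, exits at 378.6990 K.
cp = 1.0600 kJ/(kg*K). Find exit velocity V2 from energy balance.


dT = 163.5100 K
2*cp*1000*dT = 346641.2000
V1^2 = 1712.8010
V2 = sqrt(348354.0010) = 590.2152 m/s

590.2152 m/s


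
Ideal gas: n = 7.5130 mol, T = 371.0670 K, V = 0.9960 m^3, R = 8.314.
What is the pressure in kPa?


P = nRT/V = 7.5130 * 8.314 * 371.0670 / 0.9960
= 23177.9884 / 0.9960 = 23271.0727 Pa = 23.2711 kPa

23.2711 kPa


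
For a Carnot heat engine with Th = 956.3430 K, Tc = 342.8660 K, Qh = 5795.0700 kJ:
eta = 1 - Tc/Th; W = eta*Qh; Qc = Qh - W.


eta = 1 - 342.8660/956.3430 = 0.6415
W = 0.6415 * 5795.0700 = 3717.4342 kJ
Qc = 5795.0700 - 3717.4342 = 2077.6358 kJ

eta = 64.1482%, W = 3717.4342 kJ, Qc = 2077.6358 kJ


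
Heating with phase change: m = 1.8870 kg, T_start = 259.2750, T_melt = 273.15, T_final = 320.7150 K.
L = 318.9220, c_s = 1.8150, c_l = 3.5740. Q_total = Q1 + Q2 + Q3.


Q1 (sensible, solid) = 1.8870 * 1.8150 * 13.8750 = 47.5206 kJ
Q2 (latent) = 1.8870 * 318.9220 = 601.8058 kJ
Q3 (sensible, liquid) = 1.8870 * 3.5740 * 47.5650 = 320.7849 kJ
Q_total = 970.1113 kJ

970.1113 kJ


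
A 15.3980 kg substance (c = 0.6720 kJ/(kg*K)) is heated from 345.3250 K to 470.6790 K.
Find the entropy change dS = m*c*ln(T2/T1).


T2/T1 = 1.3630
ln(T2/T1) = 0.3097
dS = 15.3980 * 0.6720 * 0.3097 = 3.2045 kJ/K

3.2045 kJ/K


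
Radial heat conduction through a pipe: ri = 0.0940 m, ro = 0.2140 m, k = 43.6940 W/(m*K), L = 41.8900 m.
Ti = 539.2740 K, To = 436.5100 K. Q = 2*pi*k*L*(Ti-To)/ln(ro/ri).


dT = 102.7640 K
ln(ro/ri) = 0.8227
Q = 2*pi*43.6940*41.8900*102.7640 / 0.8227 = 1436552.3051 W

1436552.3051 W


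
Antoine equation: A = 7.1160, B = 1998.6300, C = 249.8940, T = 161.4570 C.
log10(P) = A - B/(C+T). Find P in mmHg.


C+T = 411.3510
B/(C+T) = 4.8587
log10(P) = 7.1160 - 4.8587 = 2.2573
P = 10^2.2573 = 180.8434 mmHg

180.8434 mmHg


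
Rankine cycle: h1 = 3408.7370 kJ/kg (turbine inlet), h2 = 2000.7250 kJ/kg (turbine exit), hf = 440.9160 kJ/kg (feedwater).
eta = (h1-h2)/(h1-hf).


W = 1408.0120 kJ/kg
Q_in = 2967.8210 kJ/kg
eta = 0.4744 = 47.4426%

eta = 47.4426%


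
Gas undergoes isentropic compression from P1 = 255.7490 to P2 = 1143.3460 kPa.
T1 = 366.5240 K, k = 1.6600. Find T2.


(k-1)/k = 0.3976
(P2/P1)^exp = 1.8138
T2 = 366.5240 * 1.8138 = 664.7843 K

664.7843 K


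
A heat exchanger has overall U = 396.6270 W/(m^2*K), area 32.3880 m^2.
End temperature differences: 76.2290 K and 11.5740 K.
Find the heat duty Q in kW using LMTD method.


LMTD = 34.3001 K
Q = 396.6270 * 32.3880 * 34.3001 = 440617.3548 W = 440.6174 kW

440.6174 kW


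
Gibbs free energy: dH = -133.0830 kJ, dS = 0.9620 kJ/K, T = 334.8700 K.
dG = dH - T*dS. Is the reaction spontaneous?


T*dS = 334.8700 * 0.9620 = 322.1449 kJ
dG = -133.0830 - 322.1449 = -455.2279 kJ (spontaneous)

dG = -455.2279 kJ, spontaneous


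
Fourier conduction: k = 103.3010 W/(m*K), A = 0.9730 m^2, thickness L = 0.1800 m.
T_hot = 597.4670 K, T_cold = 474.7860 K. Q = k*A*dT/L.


dT = 122.6810 K
Q = 103.3010 * 0.9730 * 122.6810 / 0.1800 = 68504.9838 W

68504.9838 W


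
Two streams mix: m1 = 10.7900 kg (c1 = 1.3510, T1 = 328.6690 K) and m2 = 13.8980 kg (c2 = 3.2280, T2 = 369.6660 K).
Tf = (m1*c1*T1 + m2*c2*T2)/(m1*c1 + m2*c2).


num = 21375.3345
den = 59.4400
Tf = 359.6117 K

359.6117 K


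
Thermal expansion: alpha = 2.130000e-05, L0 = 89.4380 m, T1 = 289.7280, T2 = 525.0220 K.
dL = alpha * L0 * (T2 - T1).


dT = 235.2940 K
dL = 2.130000e-05 * 89.4380 * 235.2940 = 0.448242 m
L_final = 89.886242 m

dL = 0.448242 m


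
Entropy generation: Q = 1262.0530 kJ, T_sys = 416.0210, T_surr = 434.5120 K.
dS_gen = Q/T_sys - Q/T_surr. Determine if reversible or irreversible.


dS_sys = 1262.0530/416.0210 = 3.0336 kJ/K
dS_surr = -1262.0530/434.5120 = -2.9045 kJ/K
dS_gen = 3.0336 - 2.9045 = 0.1291 kJ/K (irreversible)

dS_gen = 0.1291 kJ/K, irreversible


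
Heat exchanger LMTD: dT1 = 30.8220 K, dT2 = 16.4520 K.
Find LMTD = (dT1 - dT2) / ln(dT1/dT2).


dT1/dT2 = 1.8735
ln(dT1/dT2) = 0.6278
LMTD = 14.3700 / 0.6278 = 22.8901 K

22.8901 K


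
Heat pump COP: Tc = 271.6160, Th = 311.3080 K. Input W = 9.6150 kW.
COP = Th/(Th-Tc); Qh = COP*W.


COP = 311.3080 / 39.6920 = 7.8431
Qh = 7.8431 * 9.6150 = 75.4113 kW

COP = 7.8431, Qh = 75.4113 kW


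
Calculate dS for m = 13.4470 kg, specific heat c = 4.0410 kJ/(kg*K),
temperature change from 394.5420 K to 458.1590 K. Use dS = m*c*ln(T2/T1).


T2/T1 = 1.1612
ln(T2/T1) = 0.1495
dS = 13.4470 * 4.0410 * 0.1495 = 8.1232 kJ/K

8.1232 kJ/K


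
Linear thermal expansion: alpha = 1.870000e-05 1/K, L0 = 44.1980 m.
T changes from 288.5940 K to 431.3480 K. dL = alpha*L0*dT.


dT = 142.7540 K
dL = 1.870000e-05 * 44.1980 * 142.7540 = 0.117987 m
L_final = 44.315987 m

dL = 0.117987 m


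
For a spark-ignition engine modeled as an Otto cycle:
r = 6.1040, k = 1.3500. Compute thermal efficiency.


r^(k-1) = 1.8835
eta = 1 - 1/1.8835 = 0.4691 = 46.9073%

46.9073%


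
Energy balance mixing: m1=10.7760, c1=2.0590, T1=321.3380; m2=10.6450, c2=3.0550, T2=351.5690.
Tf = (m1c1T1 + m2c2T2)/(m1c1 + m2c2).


num = 18562.9690
den = 54.7083
Tf = 339.3083 K

339.3083 K


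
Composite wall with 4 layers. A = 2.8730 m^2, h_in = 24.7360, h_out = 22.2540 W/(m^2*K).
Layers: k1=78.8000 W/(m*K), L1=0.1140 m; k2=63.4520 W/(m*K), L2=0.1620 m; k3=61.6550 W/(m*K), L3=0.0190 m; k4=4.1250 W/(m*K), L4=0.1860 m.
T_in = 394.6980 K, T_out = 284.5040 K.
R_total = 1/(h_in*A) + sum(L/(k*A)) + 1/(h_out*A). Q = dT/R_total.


R_conv_in = 1/(24.7360*2.8730) = 0.0141
R_1 = 0.1140/(78.8000*2.8730) = 0.0005
R_2 = 0.1620/(63.4520*2.8730) = 0.0009
R_3 = 0.0190/(61.6550*2.8730) = 0.0001
R_4 = 0.1860/(4.1250*2.8730) = 0.0157
R_conv_out = 1/(22.2540*2.8730) = 0.0156
R_total = 0.0469 K/W
Q = 110.1940 / 0.0469 = 2349.2413 W

R_total = 0.0469 K/W, Q = 2349.2413 W


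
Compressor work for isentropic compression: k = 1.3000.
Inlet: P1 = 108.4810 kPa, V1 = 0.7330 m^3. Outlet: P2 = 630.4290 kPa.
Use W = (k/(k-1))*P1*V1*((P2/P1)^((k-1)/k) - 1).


(k-1)/k = 0.2308
(P2/P1)^exp = 1.5010
W = 4.3333 * 108.4810 * 0.7330 * (1.5010 - 1) = 172.6212 kJ

172.6212 kJ


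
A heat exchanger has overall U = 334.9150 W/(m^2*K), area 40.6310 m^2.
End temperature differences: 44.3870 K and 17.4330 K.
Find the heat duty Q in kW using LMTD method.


LMTD = 28.8407 K
Q = 334.9150 * 40.6310 * 28.8407 = 392462.4171 W = 392.4624 kW

392.4624 kW


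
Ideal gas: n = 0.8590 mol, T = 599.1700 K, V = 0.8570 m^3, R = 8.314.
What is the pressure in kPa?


P = nRT/V = 0.8590 * 8.314 * 599.1700 / 0.8570
= 4279.1080 / 0.8570 = 4993.1248 Pa = 4.9931 kPa

4.9931 kPa


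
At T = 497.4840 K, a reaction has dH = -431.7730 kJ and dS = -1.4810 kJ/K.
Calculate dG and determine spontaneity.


T*dS = 497.4840 * -1.4810 = -736.7738 kJ
dG = -431.7730 + 736.7738 = 305.0008 kJ (non-spontaneous)

dG = 305.0008 kJ, non-spontaneous


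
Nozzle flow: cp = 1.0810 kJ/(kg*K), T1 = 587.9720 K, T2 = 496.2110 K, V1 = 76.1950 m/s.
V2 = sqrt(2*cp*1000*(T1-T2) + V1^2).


dT = 91.7610 K
2*cp*1000*dT = 198387.2820
V1^2 = 5805.6780
V2 = sqrt(204192.9600) = 451.8772 m/s

451.8772 m/s


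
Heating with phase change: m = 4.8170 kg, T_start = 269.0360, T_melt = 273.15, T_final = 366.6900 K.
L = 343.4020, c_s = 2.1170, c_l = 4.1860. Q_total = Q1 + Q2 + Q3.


Q1 (sensible, solid) = 4.8170 * 2.1170 * 4.1140 = 41.9529 kJ
Q2 (latent) = 4.8170 * 343.4020 = 1654.1674 kJ
Q3 (sensible, liquid) = 4.8170 * 4.1860 * 93.5400 = 1886.1370 kJ
Q_total = 3582.2573 kJ

3582.2573 kJ


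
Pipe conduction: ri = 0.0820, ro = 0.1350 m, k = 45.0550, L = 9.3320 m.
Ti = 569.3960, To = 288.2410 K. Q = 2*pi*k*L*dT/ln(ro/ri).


dT = 281.1550 K
ln(ro/ri) = 0.4986
Q = 2*pi*45.0550*9.3320*281.1550 / 0.4986 = 1489806.5007 W

1489806.5007 W


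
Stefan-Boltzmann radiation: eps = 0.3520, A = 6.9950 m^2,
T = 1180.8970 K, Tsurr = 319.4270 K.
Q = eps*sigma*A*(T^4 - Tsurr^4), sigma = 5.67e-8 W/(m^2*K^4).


T^4 = 1.9447e+12
Tsurr^4 = 1.0411e+10
Q = 0.3520 * 5.67e-8 * 6.9950 * 1.9343e+12 = 270041.3521 W

270041.3521 W


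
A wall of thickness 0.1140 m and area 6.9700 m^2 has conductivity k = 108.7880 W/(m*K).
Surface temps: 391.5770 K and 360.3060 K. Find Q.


dT = 31.2710 K
Q = 108.7880 * 6.9700 * 31.2710 / 0.1140 = 207993.9434 W

207993.9434 W


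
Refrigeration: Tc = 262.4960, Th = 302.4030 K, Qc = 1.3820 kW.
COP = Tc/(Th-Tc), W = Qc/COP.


COP = 262.4960 / 39.9070 = 6.5777
W = 1.3820 / 6.5777 = 0.2101 kW

COP = 6.5777, W = 0.2101 kW


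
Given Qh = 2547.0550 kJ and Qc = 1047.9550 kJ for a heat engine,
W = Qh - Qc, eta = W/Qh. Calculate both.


W = 2547.0550 - 1047.9550 = 1499.1000 kJ
eta = 1499.1000 / 2547.0550 = 0.5886 = 58.8562%

W = 1499.1000 kJ, eta = 58.8562%


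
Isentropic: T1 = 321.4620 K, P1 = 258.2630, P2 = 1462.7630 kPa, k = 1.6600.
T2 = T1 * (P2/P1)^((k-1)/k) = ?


(k-1)/k = 0.3976
(P2/P1)^exp = 1.9926
T2 = 321.4620 * 1.9926 = 640.5597 K

640.5597 K


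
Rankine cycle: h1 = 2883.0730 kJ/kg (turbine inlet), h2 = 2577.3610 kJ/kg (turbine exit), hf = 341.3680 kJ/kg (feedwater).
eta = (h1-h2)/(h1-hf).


W = 305.7120 kJ/kg
Q_in = 2541.7050 kJ/kg
eta = 0.1203 = 12.0278%

eta = 12.0278%


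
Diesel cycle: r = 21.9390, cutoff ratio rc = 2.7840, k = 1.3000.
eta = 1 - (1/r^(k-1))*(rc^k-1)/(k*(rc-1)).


r^(k-1) = 2.5256
rc^k = 3.7850
eta = 0.5245 = 52.4525%

52.4525%


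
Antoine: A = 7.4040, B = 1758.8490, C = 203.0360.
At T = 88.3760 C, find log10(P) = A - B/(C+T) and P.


C+T = 291.4120
B/(C+T) = 6.0356
log10(P) = 7.4040 - 6.0356 = 1.3684
P = 10^1.3684 = 23.3556 mmHg

23.3556 mmHg


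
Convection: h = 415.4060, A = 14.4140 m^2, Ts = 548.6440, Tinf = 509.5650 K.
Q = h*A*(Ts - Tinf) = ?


dT = 39.0790 K
Q = 415.4060 * 14.4140 * 39.0790 = 233991.8466 W

233991.8466 W


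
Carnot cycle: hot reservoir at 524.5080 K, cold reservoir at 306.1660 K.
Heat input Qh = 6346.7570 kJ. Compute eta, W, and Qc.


eta = 1 - 306.1660/524.5080 = 0.4163
W = 0.4163 * 6346.7570 = 2642.0257 kJ
Qc = 6346.7570 - 2642.0257 = 3704.7313 kJ

eta = 41.6280%, W = 2642.0257 kJ, Qc = 3704.7313 kJ


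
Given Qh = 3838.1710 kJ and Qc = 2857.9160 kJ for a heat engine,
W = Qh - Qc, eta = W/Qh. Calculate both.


W = 3838.1710 - 2857.9160 = 980.2550 kJ
eta = 980.2550 / 3838.1710 = 0.2554 = 25.5396%

W = 980.2550 kJ, eta = 25.5396%


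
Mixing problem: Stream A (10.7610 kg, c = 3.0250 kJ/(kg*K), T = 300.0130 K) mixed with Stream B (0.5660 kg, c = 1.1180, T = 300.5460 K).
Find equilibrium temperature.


num = 9956.2126
den = 33.1848
Tf = 300.0232 K

300.0232 K


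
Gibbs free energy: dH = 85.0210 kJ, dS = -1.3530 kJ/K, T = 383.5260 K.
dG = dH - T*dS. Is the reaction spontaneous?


T*dS = 383.5260 * -1.3530 = -518.9107 kJ
dG = 85.0210 + 518.9107 = 603.9317 kJ (non-spontaneous)

dG = 603.9317 kJ, non-spontaneous


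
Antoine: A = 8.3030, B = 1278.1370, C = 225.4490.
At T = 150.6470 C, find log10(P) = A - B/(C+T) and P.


C+T = 376.0960
B/(C+T) = 3.3984
log10(P) = 8.3030 - 3.3984 = 4.9046
P = 10^4.9046 = 80272.5673 mmHg

80272.5673 mmHg


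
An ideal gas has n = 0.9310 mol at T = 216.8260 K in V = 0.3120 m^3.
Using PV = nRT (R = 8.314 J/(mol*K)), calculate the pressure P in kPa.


P = nRT/V = 0.9310 * 8.314 * 216.8260 / 0.3120
= 1678.3057 / 0.3120 = 5379.1848 Pa = 5.3792 kPa

5.3792 kPa
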